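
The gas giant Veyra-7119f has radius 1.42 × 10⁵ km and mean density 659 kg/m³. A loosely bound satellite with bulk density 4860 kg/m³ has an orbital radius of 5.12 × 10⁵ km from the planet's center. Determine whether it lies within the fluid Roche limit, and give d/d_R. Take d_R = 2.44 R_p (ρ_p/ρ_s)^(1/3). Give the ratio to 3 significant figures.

d_R = 2.44 × (1.42 × 10⁵ km) × (659/4860)^(1/3) = 1.780 × 10⁵ km
d/d_R = (5.12 × 10⁵) / (1.780 × 10⁵) = 2.88
Since d/d_R > 1, the body is outside the Roche limit.

outside; d/d_R ≈ 2.88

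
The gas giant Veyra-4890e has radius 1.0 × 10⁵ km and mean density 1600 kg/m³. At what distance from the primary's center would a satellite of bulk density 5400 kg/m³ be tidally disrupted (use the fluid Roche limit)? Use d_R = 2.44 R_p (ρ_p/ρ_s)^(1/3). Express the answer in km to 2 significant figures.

d_R = 2.44 × 1.0 × 10⁵ km × (1600/5400)^(1/3)
    = 1.6 × 10⁵ km

1.6 × 10⁵ km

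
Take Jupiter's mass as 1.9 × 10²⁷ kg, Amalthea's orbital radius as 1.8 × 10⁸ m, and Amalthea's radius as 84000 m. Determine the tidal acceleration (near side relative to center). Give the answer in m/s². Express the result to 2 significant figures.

Since r ≪ d, expand the inverse-square field across one radius to get the leading 2GMr/d³ term.
Δa = 2GMr/d³
   = 2 × (6.674 × 10⁻¹¹) × (1.9 × 10²⁷) × (84000) / (1.8 × 10⁸)³
   = 3.7 × 10⁻³ m/s²

3.7 × 10⁻³ m/s²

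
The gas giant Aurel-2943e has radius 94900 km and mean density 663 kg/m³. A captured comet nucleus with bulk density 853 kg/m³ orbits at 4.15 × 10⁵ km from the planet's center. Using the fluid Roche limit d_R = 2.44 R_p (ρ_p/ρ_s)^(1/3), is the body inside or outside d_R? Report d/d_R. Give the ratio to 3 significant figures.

d_R = 2.44 × (94900 km) × (663/853)^(1/3) = 2.129 × 10⁵ km
d/d_R = (4.15 × 10⁵) / (2.129 × 10⁵) = 1.95
Since d/d_R > 1, the body is outside the Roche limit.

outside; d/d_R ≈ 1.95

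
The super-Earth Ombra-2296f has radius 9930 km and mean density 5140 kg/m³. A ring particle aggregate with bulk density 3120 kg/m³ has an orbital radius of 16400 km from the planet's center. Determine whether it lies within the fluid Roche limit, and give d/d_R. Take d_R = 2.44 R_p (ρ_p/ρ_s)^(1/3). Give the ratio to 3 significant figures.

inside; d/d_R ≈ 0.573

d_R = 2.44 × (9930 km) × (5140/3120)^(1/3) = 28620 km
d/d_R = (16400) / (28620) = 0.573
Since d/d_R < 1, the body is inside the Roche limit.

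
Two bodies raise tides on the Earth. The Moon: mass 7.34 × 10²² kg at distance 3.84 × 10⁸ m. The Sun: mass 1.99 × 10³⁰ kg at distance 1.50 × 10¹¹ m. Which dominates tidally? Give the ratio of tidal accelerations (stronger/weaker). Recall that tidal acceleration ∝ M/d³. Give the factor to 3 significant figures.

Tidal acceleration ∝ M/d³, so compare M/d³ for each.
The Moon: (7.34 × 10²²) / (3.84 × 10⁸)³ = 1.296 × 10⁻³
The Sun: (1.99 × 10³⁰) / (1.50 × 10¹¹)³ = 5.896 × 10⁻⁴
Ratio (larger/smaller) = 2.20

The Moon, by a factor of ≈ 2.20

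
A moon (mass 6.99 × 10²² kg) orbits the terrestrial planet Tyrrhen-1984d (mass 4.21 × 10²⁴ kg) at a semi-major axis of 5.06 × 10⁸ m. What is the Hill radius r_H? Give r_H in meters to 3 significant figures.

8.95 × 10⁷ m

r_H ≈ a (m/3M)^(1/3)
    = (5.06 × 10⁸) × (6.99 × 10²² / (3 × 4.21 × 10²⁴))^(1/3)
    = 8.95 × 10⁷ m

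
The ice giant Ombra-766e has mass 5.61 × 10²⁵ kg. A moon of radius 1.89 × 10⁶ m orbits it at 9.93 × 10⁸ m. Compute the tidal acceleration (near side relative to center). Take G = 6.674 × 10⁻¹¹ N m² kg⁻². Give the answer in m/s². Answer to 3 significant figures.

Δa = 2GMr/d³
   = 2 × (6.674 × 10⁻¹¹) × (5.61 × 10²⁵) × (1.89 × 10⁶) / (9.93 × 10⁸)³
   = 1.45 × 10⁻⁵ m/s²

1.45 × 10⁻⁵ m/s²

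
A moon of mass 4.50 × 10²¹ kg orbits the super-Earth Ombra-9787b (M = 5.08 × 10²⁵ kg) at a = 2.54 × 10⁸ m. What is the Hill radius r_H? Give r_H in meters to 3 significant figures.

7.85 × 10⁶ m

r_H ≈ a (m/3M)^(1/3)
    = (2.54 × 10⁸) × (4.50 × 10²¹ / (3 × 5.08 × 10²⁵))^(1/3)
    = 7.85 × 10⁶ m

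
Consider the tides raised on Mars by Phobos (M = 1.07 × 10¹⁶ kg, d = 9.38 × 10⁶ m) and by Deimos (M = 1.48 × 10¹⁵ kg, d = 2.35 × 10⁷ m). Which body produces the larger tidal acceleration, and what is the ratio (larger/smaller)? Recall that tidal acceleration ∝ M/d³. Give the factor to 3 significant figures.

Phobos, by a factor of ≈ 114

Compare M/d³ for the two perturbers:
Phobos: (1.07 × 10¹⁶) / (9.38 × 10⁶)³ = 1.297 × 10⁻⁵
Deimos: (1.48 × 10¹⁵) / (2.35 × 10⁷)³ = 1.140 × 10⁻⁷
Ratio (larger/smaller) = 114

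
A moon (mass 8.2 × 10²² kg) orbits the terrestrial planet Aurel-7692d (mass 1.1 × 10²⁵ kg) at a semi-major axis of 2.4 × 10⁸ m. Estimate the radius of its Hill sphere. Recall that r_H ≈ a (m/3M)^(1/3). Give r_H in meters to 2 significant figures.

r_H ≈ a (m/3M)^(1/3)
    = (2.4 × 10⁸) × (8.2 × 10²² / (3 × 1.1 × 10²⁵))^(1/3)
    = 3.3 × 10⁷ m

3.3 × 10⁷ m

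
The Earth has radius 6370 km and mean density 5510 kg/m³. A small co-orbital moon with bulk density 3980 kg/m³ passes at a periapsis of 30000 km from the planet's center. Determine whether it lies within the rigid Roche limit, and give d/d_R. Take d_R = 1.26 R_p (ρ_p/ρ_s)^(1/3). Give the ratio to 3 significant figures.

d_R = 1.26 × (6370 km) × (5510/3980)^(1/3) = 8945 km
d/d_R = (30000) / (8945) = 3.35
Since d/d_R > 1, the body is outside the Roche limit.

outside; d/d_R ≈ 3.35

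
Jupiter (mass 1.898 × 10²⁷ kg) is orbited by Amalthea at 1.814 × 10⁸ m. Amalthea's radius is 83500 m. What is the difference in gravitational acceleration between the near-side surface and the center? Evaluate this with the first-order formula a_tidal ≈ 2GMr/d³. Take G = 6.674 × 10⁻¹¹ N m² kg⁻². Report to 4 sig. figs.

3.544 × 10⁻³ m/s²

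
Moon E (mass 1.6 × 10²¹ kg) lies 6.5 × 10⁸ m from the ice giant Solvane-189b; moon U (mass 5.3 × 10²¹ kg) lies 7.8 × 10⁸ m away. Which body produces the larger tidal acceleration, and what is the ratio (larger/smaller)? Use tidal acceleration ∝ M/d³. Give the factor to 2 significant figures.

Moon U, by a factor of ≈ 1.9

The tide-raising term goes as M/d³ (the gradient of a 1/d² field).
Moon E: (1.6 × 10²¹) / (6.5 × 10⁸)³ = 5.826 × 10⁻⁶
Moon U: (5.3 × 10²¹) / (7.8 × 10⁸)³ = 1.117 × 10⁻⁵
Ratio (larger/smaller) = 1.9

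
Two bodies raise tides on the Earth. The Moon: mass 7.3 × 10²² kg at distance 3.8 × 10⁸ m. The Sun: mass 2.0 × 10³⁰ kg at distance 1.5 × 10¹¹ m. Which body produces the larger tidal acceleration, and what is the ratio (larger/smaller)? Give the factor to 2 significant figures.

The Moon, by a factor of ≈ 2.2

Compare M/d³ for the two perturbers:
The Moon: (7.3 × 10²²) / (3.8 × 10⁸)³ = 1.330 × 10⁻³
The Sun: (2.0 × 10³⁰) / (1.5 × 10¹¹)³ = 5.926 × 10⁻⁴
Ratio (larger/smaller) = 2.2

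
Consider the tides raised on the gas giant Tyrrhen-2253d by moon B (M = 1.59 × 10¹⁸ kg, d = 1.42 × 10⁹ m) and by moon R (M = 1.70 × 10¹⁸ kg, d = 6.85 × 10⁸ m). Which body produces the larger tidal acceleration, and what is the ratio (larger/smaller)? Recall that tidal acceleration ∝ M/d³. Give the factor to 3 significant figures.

Tidal acceleration ∝ M/d³, so compare M/d³ for each.
Moon B: (1.59 × 10¹⁸) / (1.42 × 10⁹)³ = 5.553 × 10⁻¹⁰
Moon R: (1.70 × 10¹⁸) / (6.85 × 10⁸)³ = 5.289 × 10⁻⁹
Ratio (larger/smaller) = 9.52

Moon R, by a factor of ≈ 9.52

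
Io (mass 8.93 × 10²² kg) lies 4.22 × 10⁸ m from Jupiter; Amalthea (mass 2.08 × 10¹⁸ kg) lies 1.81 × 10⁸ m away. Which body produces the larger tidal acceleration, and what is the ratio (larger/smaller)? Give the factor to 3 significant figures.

Tidal stretch scales as M/d³; compute that for each body.
Io: (8.93 × 10²²) / (4.22 × 10⁸)³ = 1.188 × 10⁻³
Amalthea: (2.08 × 10¹⁸) / (1.81 × 10⁸)³ = 3.508 × 10⁻⁷
Ratio (larger/smaller) = 3390

Io, by a factor of ≈ 3390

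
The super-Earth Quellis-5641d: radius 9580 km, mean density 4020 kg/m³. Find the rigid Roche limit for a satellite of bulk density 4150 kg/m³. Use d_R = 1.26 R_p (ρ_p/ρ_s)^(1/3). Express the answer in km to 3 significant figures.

11900 km

d_R = 1.26 × 9580 km × (4020/4150)^(1/3)
    = 11900 km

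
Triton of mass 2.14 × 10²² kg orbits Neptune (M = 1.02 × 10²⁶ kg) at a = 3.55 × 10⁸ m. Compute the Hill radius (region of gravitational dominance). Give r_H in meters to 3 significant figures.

r_H ≈ a (m/3M)^(1/3)
    = (3.55 × 10⁸) × (2.14 × 10²² / (3 × 1.02 × 10²⁶))^(1/3)
    = 1.46 × 10⁷ m

1.46 × 10⁷ m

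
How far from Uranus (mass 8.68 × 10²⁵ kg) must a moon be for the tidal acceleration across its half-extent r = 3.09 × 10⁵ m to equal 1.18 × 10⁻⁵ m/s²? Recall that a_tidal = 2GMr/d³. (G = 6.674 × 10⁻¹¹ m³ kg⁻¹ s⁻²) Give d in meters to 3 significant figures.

2GMr/d³ = a_tidal  ⇒  d = (2GMr / a_tidal)^(1/3)
d = (2 × 6.674×10⁻¹¹ × (8.68 × 10²⁵) × (3.09 × 10⁵) / (1.18 × 10⁻⁵))^(1/3)
  = 6.72 × 10⁸ m

6.72 × 10⁸ m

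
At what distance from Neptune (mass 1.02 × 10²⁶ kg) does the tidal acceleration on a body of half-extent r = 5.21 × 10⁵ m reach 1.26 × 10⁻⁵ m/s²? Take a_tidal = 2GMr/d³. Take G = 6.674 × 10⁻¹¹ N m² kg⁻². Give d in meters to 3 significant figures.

2GMr/d³ = a_tidal  ⇒  d = (2GMr / a_tidal)^(1/3)
d = (2 × 6.674×10⁻¹¹ × (1.02 × 10²⁶) × (5.21 × 10⁵) / (1.26 × 10⁻⁵))^(1/3)
  = 8.26 × 10⁸ m

8.26 × 10⁸ m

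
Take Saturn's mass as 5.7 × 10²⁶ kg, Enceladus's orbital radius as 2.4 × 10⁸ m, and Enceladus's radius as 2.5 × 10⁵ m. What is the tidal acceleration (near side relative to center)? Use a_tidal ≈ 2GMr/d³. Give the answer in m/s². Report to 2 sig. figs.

1.4 × 10⁻³ m/s²

The tidal stretch is the gradient of GM/d² times the body's extent r, hence the 1/d³ dependence.
Δg = 2GMr/d³
   = 2 × (6.674 × 10⁻¹¹) × (5.7 × 10²⁶) × (2.5 × 10⁵) / (2.4 × 10⁸)³
   = 1.4 × 10⁻³ m/s²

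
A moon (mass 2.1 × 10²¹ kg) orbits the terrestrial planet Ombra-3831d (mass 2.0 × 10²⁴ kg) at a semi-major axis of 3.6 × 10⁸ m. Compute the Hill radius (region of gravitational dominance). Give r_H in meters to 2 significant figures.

r_H ≈ a (m/3M)^(1/3)
    = (3.6 × 10⁸) × (2.1 × 10²¹ / (3 × 2.0 × 10²⁴))^(1/3)
    = 2.5 × 10⁷ m

2.5 × 10⁷ m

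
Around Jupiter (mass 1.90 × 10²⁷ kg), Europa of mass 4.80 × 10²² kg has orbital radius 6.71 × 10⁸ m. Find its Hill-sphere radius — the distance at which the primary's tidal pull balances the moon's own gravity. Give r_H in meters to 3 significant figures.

1.37 × 10⁷ m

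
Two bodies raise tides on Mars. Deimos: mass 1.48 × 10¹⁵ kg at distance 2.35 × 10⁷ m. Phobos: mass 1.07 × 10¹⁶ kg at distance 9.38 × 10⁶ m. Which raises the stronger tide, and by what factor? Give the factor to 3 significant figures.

Phobos, by a factor of ≈ 114

Compare M/d³ for the two perturbers:
Deimos: (1.48 × 10¹⁵) / (2.35 × 10⁷)³ = 1.140 × 10⁻⁷
Phobos: (1.07 × 10¹⁶) / (9.38 × 10⁶)³ = 1.297 × 10⁻⁵
Ratio (larger/smaller) = 114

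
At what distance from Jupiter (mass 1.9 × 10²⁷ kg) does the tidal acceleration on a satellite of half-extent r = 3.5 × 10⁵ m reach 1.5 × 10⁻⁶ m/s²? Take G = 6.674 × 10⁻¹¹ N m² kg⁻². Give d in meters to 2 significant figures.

3.9 × 10⁹ m

2GMr/d³ = a_tidal  ⇒  d = (2GMr / a_tidal)^(1/3)
d = (2 × 6.674×10⁻¹¹ × (1.9 × 10²⁷) × (3.5 × 10⁵) / (1.5 × 10⁻⁶))^(1/3)
  = 3.9 × 10⁹ m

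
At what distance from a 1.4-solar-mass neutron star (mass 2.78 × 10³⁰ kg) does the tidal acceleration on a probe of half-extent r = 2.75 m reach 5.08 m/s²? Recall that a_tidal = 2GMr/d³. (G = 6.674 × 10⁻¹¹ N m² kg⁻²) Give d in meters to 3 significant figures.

5.86 × 10⁶ m

2GMr/d³ = a_tidal  ⇒  d = (2GMr / a_tidal)^(1/3)
d = (2 × 6.674×10⁻¹¹ × (2.78 × 10³⁰) × (2.75) / (5.08))^(1/3)
  = 5.86 × 10⁶ m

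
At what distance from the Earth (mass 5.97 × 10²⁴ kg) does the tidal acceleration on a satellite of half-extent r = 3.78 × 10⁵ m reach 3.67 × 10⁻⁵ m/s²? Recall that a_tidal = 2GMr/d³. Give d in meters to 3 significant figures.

2.02 × 10⁸ m

2GMr/d³ = a_tidal  ⇒  d = (2GMr / a_tidal)^(1/3)
d = (2 × 6.674×10⁻¹¹ × (5.97 × 10²⁴) × (3.78 × 10⁵) / (3.67 × 10⁻⁵))^(1/3)
  = 2.02 × 10⁸ m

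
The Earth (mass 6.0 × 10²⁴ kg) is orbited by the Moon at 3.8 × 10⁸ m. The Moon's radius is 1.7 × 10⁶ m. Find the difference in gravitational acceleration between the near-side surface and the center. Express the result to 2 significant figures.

The tidal stretch is the gradient of GM/d² times the body's extent r, hence the 1/d³ dependence.
Δa = 2GMr/d³
   = 2 × (6.674 × 10⁻¹¹) × (6.0 × 10²⁴) × (1.7 × 10⁶) / (3.8 × 10⁸)³
   = 2.5 × 10⁻⁵ m/s²

2.5 × 10⁻⁵ m/s²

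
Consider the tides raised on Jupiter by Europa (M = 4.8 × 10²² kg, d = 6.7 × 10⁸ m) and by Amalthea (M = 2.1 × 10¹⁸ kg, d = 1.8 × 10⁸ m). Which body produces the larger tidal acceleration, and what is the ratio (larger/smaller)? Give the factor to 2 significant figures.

Europa, by a factor of ≈ 440

Compare M/d³ for the two perturbers:
Europa: (4.8 × 10²²) / (6.7 × 10⁸)³ = 1.596 × 10⁻⁴
Amalthea: (2.1 × 10¹⁸) / (1.8 × 10⁸)³ = 3.601 × 10⁻⁷
Ratio (larger/smaller) = 440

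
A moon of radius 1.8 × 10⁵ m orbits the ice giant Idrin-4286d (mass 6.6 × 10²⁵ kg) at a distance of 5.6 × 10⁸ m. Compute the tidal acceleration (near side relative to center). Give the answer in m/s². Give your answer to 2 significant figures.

Δg = 2GMr/d³
   = 2 × (6.674 × 10⁻¹¹) × (6.6 × 10²⁵) × (1.8 × 10⁵) / (5.6 × 10⁸)³
   = 9.0 × 10⁻⁶ m/s²

9.0 × 10⁻⁶ m/s²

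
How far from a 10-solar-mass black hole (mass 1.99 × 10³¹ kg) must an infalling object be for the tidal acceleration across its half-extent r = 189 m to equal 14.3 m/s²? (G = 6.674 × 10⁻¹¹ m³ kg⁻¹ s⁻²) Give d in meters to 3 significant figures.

3.27 × 10⁷ m

2GMr/d³ = a_tidal  ⇒  d = (2GMr / a_tidal)^(1/3)
d = (2 × 6.674×10⁻¹¹ × (1.99 × 10³¹) × (189) / (14.3))^(1/3)
  = 3.27 × 10⁷ m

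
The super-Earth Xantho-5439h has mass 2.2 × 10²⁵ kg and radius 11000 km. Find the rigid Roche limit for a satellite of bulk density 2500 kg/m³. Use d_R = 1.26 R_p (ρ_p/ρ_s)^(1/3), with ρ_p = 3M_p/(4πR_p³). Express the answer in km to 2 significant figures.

16000 km

ρ_p = 3M_p/(4πR_p³) = 3 × (2.2 × 10²⁵) / (4π × (1.1 × 10⁷ m)³) = 3900 kg/m³
d_R = 1.26 × 11000 km × (3900/2500)^(1/3)
    = 16000 km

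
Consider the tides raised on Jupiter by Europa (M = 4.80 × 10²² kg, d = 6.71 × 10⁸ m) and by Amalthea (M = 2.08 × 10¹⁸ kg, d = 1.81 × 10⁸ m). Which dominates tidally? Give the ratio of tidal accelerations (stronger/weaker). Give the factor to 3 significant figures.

Europa, by a factor of ≈ 453

Compare M/d³ for the two perturbers:
Europa: (4.80 × 10²²) / (6.71 × 10⁸)³ = 1.589 × 10⁻⁴
Amalthea: (2.08 × 10¹⁸) / (1.81 × 10⁸)³ = 3.508 × 10⁻⁷
Ratio (larger/smaller) = 453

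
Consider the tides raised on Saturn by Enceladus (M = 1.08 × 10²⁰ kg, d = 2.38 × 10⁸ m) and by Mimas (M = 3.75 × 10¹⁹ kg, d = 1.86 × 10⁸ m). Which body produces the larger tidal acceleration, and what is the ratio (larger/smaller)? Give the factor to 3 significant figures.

Tidal acceleration ∝ M/d³, so compare M/d³ for each.
Enceladus: (1.08 × 10²⁰) / (2.38 × 10⁸)³ = 8.011 × 10⁻⁶
Mimas: (3.75 × 10¹⁹) / (1.86 × 10⁸)³ = 5.828 × 10⁻⁶
Ratio (larger/smaller) = 1.37

Enceladus, by a factor of ≈ 1.37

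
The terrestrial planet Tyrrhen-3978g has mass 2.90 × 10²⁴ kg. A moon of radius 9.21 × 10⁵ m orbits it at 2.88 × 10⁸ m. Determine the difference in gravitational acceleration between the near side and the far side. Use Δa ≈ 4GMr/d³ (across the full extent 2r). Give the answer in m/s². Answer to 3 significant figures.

2.98 × 10⁻⁵ m/s²

Differencing GM/(d−r)² and GM/(d+r)² to first order in r/d gives 4GMr/d³.
Δg = 4GMr/d³
   = 4 × (6.674 × 10⁻¹¹) × (2.90 × 10²⁴) × (9.21 × 10⁵) / (2.88 × 10⁸)³
   = 2.98 × 10⁻⁵ m/s²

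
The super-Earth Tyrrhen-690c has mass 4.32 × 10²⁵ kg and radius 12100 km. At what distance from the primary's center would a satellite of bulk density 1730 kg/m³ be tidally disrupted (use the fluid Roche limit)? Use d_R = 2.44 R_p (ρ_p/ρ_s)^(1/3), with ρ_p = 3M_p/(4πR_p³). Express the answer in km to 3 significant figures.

44200 km

ρ_p = 3M_p/(4πR_p³) = 3 × (4.32 × 10²⁵) / (4π × (1.21 × 10⁷ m)³) = 5820 kg/m³
d_R = 2.44 × 12100 km × (5820/1730)^(1/3)
    = 44200 km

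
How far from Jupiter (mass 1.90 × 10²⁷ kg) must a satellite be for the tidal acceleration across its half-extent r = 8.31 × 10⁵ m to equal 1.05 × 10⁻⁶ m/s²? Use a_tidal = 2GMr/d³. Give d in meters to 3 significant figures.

5.86 × 10⁹ m

2GMr/d³ = a_tidal  ⇒  d = (2GMr / a_tidal)^(1/3)
d = (2 × 6.674×10⁻¹¹ × (1.90 × 10²⁷) × (8.31 × 10⁵) / (1.05 × 10⁻⁶))^(1/3)
  = 5.86 × 10⁹ m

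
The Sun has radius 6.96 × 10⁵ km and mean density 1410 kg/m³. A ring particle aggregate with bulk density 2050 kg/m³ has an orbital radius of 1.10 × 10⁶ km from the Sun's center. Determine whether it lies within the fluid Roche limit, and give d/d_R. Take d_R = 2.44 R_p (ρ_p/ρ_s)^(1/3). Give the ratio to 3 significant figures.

inside; d/d_R ≈ 0.734

d_R = 2.44 × (6.96 × 10⁵ km) × (1410/2050)^(1/3) = 1.499 × 10⁶ km
d/d_R = (1.10 × 10⁶) / (1.499 × 10⁶) = 0.734
Since d/d_R < 1, the body is inside the Roche limit.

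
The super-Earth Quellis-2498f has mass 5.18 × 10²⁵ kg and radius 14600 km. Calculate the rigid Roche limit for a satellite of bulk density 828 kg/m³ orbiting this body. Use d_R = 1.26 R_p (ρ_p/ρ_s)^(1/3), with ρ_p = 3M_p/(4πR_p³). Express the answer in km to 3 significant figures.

ρ_p = 3M_p/(4πR_p³) = 3 × (5.18 × 10²⁵) / (4π × (1.46 × 10⁷ m)³) = 3970 kg/m³
d_R = 1.26 × 14600 km × (3970/828)^(1/3)
    = 31000 km

31000 km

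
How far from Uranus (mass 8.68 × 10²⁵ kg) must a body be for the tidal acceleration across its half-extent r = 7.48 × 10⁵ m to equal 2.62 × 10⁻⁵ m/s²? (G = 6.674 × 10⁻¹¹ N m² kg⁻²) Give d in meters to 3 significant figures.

2GMr/d³ = a_tidal  ⇒  d = (2GMr / a_tidal)^(1/3)
d = (2 × 6.674×10⁻¹¹ × (8.68 × 10²⁵) × (7.48 × 10⁵) / (2.62 × 10⁻⁵))^(1/3)
  = 6.92 × 10⁸ m

6.92 × 10⁸ m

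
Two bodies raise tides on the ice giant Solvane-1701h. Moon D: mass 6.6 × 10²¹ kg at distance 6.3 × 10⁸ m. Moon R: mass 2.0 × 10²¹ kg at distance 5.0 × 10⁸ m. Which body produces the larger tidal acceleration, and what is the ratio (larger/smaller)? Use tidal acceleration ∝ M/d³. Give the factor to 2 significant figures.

Tidal stretch scales as M/d³; compute that for each body.
Moon D: (6.6 × 10²¹) / (6.3 × 10⁸)³ = 2.640 × 10⁻⁵
Moon R: (2.0 × 10²¹) / (5.0 × 10⁸)³ = 1.600 × 10⁻⁵
Ratio (larger/smaller) = 1.6

Moon D, by a factor of ≈ 1.6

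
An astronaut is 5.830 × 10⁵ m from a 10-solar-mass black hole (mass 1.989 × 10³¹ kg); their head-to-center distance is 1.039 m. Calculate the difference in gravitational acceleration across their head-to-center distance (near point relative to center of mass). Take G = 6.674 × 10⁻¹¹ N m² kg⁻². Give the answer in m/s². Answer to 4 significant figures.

Δg = 2GMr/d³
   = 2 × (6.674 × 10⁻¹¹) × (1.989 × 10³¹) × (1.039) / (5.830 × 10⁵)³
   = 1.392 × 10⁴ m/s²

1.392 × 10⁴ m/s²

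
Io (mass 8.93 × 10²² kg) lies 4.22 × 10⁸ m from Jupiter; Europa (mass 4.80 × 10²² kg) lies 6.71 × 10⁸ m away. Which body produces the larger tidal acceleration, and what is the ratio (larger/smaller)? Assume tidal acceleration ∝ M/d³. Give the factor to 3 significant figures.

Io, by a factor of ≈ 7.48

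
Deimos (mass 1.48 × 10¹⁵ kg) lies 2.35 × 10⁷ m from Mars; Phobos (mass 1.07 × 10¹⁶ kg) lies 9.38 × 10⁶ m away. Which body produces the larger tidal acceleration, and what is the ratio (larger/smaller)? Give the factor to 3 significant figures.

Tidal stretch scales as M/d³; compute that for each body.
Deimos: (1.48 × 10¹⁵) / (2.35 × 10⁷)³ = 1.140 × 10⁻⁷
Phobos: (1.07 × 10¹⁶) / (9.38 × 10⁶)³ = 1.297 × 10⁻⁵
Ratio (larger/smaller) = 114

Phobos, by a factor of ≈ 114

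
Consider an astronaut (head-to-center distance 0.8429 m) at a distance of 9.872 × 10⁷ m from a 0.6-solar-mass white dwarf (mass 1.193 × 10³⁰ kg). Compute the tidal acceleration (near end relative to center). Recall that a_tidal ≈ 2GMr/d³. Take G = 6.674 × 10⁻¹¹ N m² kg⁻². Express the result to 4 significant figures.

Δg = 2GMr/d³
   = 2 × (6.674 × 10⁻¹¹) × (1.193 × 10³⁰) × (0.8429) / (9.872 × 10⁷)³
   = 1.395 × 10⁻⁴ m/s²

1.395 × 10⁻⁴ m/s²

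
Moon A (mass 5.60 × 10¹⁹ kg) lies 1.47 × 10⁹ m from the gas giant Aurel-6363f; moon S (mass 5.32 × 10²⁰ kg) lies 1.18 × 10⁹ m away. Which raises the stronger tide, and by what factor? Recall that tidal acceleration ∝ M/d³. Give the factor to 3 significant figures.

The tide-raising term goes as M/d³ (the gradient of a 1/d² field).
Moon A: (5.60 × 10¹⁹) / (1.47 × 10⁹)³ = 1.763 × 10⁻⁸
Moon S: (5.32 × 10²⁰) / (1.18 × 10⁹)³ = 3.238 × 10⁻⁷
Ratio (larger/smaller) = 18.4

Moon S, by a factor of ≈ 18.4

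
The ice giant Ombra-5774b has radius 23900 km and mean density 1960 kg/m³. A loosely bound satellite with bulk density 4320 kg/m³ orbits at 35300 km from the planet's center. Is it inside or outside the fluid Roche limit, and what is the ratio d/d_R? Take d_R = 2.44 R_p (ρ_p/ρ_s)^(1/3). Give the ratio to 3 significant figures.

inside; d/d_R ≈ 0.788

d_R = 2.44 × (23900 km) × (1960/4320)^(1/3) = 44810 km
d/d_R = (35300) / (44810) = 0.788
Since d/d_R < 1, the body is inside the Roche limit.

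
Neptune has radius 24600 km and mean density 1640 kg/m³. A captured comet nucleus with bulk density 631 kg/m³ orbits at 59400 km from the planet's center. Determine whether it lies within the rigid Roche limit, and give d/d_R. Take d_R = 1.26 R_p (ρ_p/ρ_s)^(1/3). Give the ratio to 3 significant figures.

d_R = 1.26 × (24600 km) × (1640/631)^(1/3) = 42620 km
d/d_R = (59400) / (42620) = 1.39
Since d/d_R > 1, the body is outside the Roche limit.

outside; d/d_R ≈ 1.39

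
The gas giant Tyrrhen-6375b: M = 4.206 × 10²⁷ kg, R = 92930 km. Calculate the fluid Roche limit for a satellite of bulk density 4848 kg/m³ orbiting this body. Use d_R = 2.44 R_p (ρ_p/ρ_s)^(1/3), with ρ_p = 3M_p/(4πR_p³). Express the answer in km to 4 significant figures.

ρ_p = 3M_p/(4πR_p³) = 3 × (4.206 × 10²⁷) / (4π × (9.293 × 10⁷ m)³) = 1251 kg/m³
d_R = 2.44 × 92930 km × (1251/4848)^(1/3)
    = 1.444 × 10⁵ km

1.444 × 10⁵ km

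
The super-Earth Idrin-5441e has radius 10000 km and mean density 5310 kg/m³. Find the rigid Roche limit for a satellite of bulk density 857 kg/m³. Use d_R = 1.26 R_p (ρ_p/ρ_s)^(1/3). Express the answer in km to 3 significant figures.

d_R = 1.26 × 10000 km × (5310/857)^(1/3)
    = 23100 km

23100 km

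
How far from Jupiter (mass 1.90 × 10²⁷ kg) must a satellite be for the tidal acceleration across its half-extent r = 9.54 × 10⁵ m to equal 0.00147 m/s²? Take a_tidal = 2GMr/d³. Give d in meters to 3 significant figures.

5.48 × 10⁸ m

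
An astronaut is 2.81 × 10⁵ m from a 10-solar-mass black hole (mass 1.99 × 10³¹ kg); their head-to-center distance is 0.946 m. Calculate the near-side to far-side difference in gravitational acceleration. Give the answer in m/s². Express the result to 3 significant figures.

Δa = 4GMr/d³
   = 4 × (6.674 × 10⁻¹¹) × (1.99 × 10³¹) × (0.946) / (2.81 × 10⁵)³
   = 2.27 × 10⁵ m/s²

2.27 × 10⁵ m/s²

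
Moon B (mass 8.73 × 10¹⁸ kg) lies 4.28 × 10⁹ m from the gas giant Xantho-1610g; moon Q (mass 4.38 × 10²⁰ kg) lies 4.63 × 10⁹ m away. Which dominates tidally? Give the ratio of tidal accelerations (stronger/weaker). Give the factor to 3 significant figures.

Tidal stretch scales as M/d³; compute that for each body.
Moon B: (8.73 × 10¹⁸) / (4.28 × 10⁹)³ = 1.113 × 10⁻¹⁰
Moon Q: (4.38 × 10²⁰) / (4.63 × 10⁹)³ = 4.413 × 10⁻⁹
Ratio (larger/smaller) = 39.6

Moon Q, by a factor of ≈ 39.6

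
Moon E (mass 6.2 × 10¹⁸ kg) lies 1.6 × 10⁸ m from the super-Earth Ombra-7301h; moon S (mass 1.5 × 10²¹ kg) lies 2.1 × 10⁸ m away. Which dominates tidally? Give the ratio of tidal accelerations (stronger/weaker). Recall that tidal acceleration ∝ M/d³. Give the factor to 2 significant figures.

The tide-raising term goes as M/d³ (the gradient of a 1/d² field).
Moon E: (6.2 × 10¹⁸) / (1.6 × 10⁸)³ = 1.514 × 10⁻⁶
Moon S: (1.5 × 10²¹) / (2.1 × 10⁸)³ = 1.620 × 10⁻⁴
Ratio (larger/smaller) = 110

Moon S, by a factor of ≈ 110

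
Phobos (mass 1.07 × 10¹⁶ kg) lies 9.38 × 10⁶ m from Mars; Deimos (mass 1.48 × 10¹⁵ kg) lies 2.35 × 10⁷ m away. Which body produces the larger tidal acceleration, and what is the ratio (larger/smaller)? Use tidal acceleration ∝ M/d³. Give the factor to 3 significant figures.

Phobos, by a factor of ≈ 114

The tide-raising term goes as M/d³ (the gradient of a 1/d² field).
Phobos: (1.07 × 10¹⁶) / (9.38 × 10⁶)³ = 1.297 × 10⁻⁵
Deimos: (1.48 × 10¹⁵) / (2.35 × 10⁷)³ = 1.140 × 10⁻⁷
Ratio (larger/smaller) = 114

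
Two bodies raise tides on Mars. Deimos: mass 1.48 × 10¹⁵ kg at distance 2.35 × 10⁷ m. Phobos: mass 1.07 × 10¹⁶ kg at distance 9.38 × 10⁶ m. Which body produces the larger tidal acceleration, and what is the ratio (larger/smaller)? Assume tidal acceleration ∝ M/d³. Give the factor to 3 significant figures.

The tide-raising term goes as M/d³ (the gradient of a 1/d² field).
Deimos: (1.48 × 10¹⁵) / (2.35 × 10⁷)³ = 1.140 × 10⁻⁷
Phobos: (1.07 × 10¹⁶) / (9.38 × 10⁶)³ = 1.297 × 10⁻⁵
Ratio (larger/smaller) = 114

Phobos, by a factor of ≈ 114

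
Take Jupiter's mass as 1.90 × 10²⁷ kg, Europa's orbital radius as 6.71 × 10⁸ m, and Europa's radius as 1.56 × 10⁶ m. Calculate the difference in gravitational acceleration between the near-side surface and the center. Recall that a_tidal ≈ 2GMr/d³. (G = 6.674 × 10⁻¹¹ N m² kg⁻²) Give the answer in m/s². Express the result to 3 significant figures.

1.31 × 10⁻³ m/s²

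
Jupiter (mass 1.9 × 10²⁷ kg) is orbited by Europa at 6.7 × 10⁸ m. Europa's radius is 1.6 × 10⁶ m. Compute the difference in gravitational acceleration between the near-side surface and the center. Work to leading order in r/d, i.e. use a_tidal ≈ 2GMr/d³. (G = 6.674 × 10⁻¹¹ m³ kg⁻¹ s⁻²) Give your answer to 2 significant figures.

1.3 × 10⁻³ m/s²

Δg = 2GMr/d³
   = 2 × (6.674 × 10⁻¹¹) × (1.9 × 10²⁷) × (1.6 × 10⁶) / (6.7 × 10⁸)³
   = 1.3 × 10⁻³ m/s²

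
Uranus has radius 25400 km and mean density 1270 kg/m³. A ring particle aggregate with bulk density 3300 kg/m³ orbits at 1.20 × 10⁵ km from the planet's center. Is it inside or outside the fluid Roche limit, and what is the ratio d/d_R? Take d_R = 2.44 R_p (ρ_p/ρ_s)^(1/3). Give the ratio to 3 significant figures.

d_R = 2.44 × (25400 km) × (1270/3300)^(1/3) = 45080 km
d/d_R = (1.20 × 10⁵) / (45080) = 2.66
Since d/d_R > 1, the body is outside the Roche limit.

outside; d/d_R ≈ 2.66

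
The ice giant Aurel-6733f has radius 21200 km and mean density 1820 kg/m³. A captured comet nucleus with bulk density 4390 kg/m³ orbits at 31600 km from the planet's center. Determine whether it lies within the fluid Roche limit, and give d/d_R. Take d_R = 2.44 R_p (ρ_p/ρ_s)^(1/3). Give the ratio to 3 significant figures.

inside; d/d_R ≈ 0.819

d_R = 2.44 × (21200 km) × (1820/4390)^(1/3) = 38570 km
d/d_R = (31600) / (38570) = 0.819
Since d/d_R < 1, the body is inside the Roche limit.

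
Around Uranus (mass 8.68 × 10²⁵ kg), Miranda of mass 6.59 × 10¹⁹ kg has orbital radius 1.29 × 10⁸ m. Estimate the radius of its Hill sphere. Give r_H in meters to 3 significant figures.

8.16 × 10⁵ m

r_H ≈ a (m/3M)^(1/3)
    = (1.29 × 10⁸) × (6.59 × 10¹⁹ / (3 × 8.68 × 10²⁵))^(1/3)
    = 8.16 × 10⁵ m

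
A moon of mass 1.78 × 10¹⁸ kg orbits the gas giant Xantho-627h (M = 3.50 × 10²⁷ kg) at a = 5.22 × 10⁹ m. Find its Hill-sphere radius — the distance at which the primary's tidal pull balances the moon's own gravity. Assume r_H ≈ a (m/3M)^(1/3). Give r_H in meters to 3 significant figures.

2.89 × 10⁶ m

r_H ≈ a (m/3M)^(1/3)
    = (5.22 × 10⁹) × (1.78 × 10¹⁸ / (3 × 3.50 × 10²⁷))^(1/3)
    = 2.89 × 10⁶ m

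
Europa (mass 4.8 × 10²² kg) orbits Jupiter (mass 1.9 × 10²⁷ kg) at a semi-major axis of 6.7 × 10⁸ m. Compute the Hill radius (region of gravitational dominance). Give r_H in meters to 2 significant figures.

r_H ≈ a (m/3M)^(1/3)
    = (6.7 × 10⁸) × (4.8 × 10²² / (3 × 1.9 × 10²⁷))^(1/3)
    = 1.4 × 10⁷ m

1.4 × 10⁷ m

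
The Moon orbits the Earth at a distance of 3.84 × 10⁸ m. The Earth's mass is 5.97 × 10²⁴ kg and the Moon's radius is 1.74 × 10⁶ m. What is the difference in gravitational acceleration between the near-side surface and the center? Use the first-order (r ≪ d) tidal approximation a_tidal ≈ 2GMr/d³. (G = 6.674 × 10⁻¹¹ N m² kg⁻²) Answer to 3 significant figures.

2.45 × 10⁻⁵ m/s²

Differencing GM/(d−r)² and GM/d² to first order in r/d gives 2GMr/d³.
a_tidal = 2GMr/d³
        = 2 × (6.674 × 10⁻¹¹) × (5.97 × 10²⁴) × (1.74 × 10⁶) / (3.84 × 10⁸)³
        = 2.45 × 10⁻⁵ m/s²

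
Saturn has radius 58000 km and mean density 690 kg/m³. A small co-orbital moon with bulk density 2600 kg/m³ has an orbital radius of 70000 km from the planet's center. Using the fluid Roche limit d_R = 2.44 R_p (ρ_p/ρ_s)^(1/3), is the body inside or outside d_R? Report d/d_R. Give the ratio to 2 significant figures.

inside; d/d_R ≈ 0.77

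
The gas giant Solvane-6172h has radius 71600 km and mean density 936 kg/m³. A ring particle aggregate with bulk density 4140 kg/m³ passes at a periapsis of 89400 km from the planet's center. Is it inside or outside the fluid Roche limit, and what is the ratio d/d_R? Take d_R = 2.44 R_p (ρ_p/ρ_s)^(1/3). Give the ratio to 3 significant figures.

d_R = 2.44 × (71600 km) × (936/4140)^(1/3) = 1.064 × 10⁵ km
d/d_R = (89400) / (1.064 × 10⁵) = 0.840
Since d/d_R < 1, the body is inside the Roche limit.

inside; d/d_R ≈ 0.840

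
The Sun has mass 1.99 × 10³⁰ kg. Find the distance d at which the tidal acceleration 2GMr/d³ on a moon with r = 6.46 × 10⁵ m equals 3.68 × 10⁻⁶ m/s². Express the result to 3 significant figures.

3.60 × 10¹⁰ m

2GMr/d³ = a_tidal  ⇒  d = (2GMr / a_tidal)^(1/3)
d = (2 × 6.674×10⁻¹¹ × (1.99 × 10³⁰) × (6.46 × 10⁵) / (3.68 × 10⁻⁶))^(1/3)
  = 3.60 × 10¹⁰ m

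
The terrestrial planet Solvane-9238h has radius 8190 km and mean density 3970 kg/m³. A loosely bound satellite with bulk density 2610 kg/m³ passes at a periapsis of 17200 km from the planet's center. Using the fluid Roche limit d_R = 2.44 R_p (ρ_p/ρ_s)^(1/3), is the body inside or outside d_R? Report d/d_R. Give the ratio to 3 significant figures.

d_R = 2.44 × (8190 km) × (3970/2610)^(1/3) = 22980 km
d/d_R = (17200) / (22980) = 0.748
Since d/d_R < 1, the body is inside the Roche limit.

inside; d/d_R ≈ 0.748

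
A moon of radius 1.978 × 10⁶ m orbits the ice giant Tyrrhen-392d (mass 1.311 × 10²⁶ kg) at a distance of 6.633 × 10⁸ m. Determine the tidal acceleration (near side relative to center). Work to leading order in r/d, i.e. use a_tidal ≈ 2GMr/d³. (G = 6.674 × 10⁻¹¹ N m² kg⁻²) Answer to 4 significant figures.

Δa = 2GMr/d³
   = 2 × (6.674 × 10⁻¹¹) × (1.311 × 10²⁶) × (1.978 × 10⁶) / (6.633 × 10⁸)³
   = 1.186 × 10⁻⁴ m/s²

1.186 × 10⁻⁴ m/s²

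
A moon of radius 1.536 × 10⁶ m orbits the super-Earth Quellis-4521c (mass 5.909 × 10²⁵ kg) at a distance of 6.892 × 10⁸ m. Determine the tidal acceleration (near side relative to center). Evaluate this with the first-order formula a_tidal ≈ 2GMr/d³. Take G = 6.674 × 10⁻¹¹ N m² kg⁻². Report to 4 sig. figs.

3.701 × 10⁻⁵ m/s²

a_tidal = 2GMr/d³
        = 2 × (6.674 × 10⁻¹¹) × (5.909 × 10²⁵) × (1.536 × 10⁶) / (6.892 × 10⁸)³
        = 3.701 × 10⁻⁵ m/s²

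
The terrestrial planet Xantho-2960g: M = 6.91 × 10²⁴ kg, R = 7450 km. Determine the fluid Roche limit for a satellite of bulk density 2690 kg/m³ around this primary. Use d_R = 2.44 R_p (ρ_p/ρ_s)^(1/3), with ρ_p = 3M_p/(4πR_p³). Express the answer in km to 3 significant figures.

20700 km

ρ_p = 3M_p/(4πR_p³) = 3 × (6.91 × 10²⁴) / (4π × (7.45 × 10⁶ m)³) = 3990 kg/m³
d_R = 2.44 × 7450 km × (3990/2690)^(1/3)
    = 20700 km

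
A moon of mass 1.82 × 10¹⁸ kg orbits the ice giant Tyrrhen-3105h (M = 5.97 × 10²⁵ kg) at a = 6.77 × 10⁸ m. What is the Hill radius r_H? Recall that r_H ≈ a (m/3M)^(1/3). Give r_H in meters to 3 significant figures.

1.47 × 10⁶ m

r_H ≈ a (m/3M)^(1/3)
    = (6.77 × 10⁸) × (1.82 × 10¹⁸ / (3 × 5.97 × 10²⁵))^(1/3)
    = 1.47 × 10⁶ m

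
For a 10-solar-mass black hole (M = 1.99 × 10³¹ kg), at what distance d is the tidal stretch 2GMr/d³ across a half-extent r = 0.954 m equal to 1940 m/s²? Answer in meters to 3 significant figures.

2GMr/d³ = a_tidal  ⇒  d = (2GMr / a_tidal)^(1/3)
d = (2 × 6.674×10⁻¹¹ × (1.99 × 10³¹) × (0.954) / (1940))^(1/3)
  = 1.09 × 10⁶ m

1.09 × 10⁶ m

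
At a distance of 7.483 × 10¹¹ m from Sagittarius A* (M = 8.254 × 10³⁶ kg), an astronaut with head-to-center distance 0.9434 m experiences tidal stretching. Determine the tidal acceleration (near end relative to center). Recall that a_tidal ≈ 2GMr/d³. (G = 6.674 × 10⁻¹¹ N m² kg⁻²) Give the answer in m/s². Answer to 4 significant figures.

2.481 × 10⁻⁹ m/s²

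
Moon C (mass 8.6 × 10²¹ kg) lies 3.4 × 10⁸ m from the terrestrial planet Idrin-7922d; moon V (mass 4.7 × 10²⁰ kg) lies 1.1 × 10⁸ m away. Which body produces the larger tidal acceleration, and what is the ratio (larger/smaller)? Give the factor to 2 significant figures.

Moon V, by a factor of ≈ 1.6

The tide-raising term goes as M/d³ (the gradient of a 1/d² field).
Moon C: (8.6 × 10²¹) / (3.4 × 10⁸)³ = 2.188 × 10⁻⁴
Moon V: (4.7 × 10²⁰) / (1.1 × 10⁸)³ = 3.531 × 10⁻⁴
Ratio (larger/smaller) = 1.6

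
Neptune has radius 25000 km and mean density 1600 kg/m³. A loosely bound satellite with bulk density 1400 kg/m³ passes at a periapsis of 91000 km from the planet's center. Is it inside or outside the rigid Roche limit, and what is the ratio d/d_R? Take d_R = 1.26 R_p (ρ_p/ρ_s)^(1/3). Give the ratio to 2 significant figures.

d_R = 1.26 × (25000 km) × (1600/1400)^(1/3) = 32930 km
d/d_R = (91000) / (32930) = 2.8
Since d/d_R > 1, the body is outside the Roche limit.

outside; d/d_R ≈ 2.8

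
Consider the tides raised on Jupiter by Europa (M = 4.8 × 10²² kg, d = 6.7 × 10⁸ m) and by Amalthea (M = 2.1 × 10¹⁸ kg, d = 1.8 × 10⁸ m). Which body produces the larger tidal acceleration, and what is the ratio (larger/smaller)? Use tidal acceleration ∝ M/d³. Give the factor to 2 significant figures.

Compare M/d³ for the two perturbers:
Europa: (4.8 × 10²²) / (6.7 × 10⁸)³ = 1.596 × 10⁻⁴
Amalthea: (2.1 × 10¹⁸) / (1.8 × 10⁸)³ = 3.601 × 10⁻⁷
Ratio (larger/smaller) = 440

Europa, by a factor of ≈ 440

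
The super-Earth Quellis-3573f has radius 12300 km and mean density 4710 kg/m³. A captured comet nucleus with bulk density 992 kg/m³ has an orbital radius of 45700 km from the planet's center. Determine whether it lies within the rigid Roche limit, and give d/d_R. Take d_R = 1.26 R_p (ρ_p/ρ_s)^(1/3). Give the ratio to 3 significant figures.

outside; d/d_R ≈ 1.75

d_R = 1.26 × (12300 km) × (4710/992)^(1/3) = 26050 km
d/d_R = (45700) / (26050) = 1.75
Since d/d_R > 1, the body is outside the Roche limit.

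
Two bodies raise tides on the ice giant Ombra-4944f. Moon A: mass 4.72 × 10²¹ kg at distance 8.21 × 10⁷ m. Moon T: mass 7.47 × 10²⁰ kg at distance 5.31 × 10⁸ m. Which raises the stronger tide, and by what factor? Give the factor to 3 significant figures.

Moon A, by a factor of ≈ 1710

The tide-raising term goes as M/d³ (the gradient of a 1/d² field).
Moon A: (4.72 × 10²¹) / (8.21 × 10⁷)³ = 8.529 × 10⁻³
Moon T: (7.47 × 10²⁰) / (5.31 × 10⁸)³ = 4.989 × 10⁻⁶
Ratio (larger/smaller) = 1710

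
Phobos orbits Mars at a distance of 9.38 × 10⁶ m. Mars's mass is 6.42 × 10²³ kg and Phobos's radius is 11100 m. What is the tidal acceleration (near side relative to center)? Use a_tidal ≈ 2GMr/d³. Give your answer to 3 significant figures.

Since r ≪ d, expand the inverse-square field across one radius to get the leading 2GMr/d³ term.
Δa = 2GMr/d³
   = 2 × (6.674 × 10⁻¹¹) × (6.42 × 10²³) × (11100) / (9.38 × 10⁶)³
   = 1.15 × 10⁻³ m/s²

1.15 × 10⁻³ m/s²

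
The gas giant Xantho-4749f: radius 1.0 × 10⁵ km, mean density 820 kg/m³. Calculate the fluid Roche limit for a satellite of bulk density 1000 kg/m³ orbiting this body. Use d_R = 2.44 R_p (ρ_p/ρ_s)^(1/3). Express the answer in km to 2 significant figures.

d_R = 2.44 × 1.0 × 10⁵ km × (820/1000)^(1/3)
    = 2.3 × 10⁵ km

2.3 × 10⁵ km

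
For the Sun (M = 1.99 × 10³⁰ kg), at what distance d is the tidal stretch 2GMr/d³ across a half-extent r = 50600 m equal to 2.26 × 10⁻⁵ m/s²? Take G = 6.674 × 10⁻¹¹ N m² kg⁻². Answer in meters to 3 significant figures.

8.41 × 10⁹ m

2GMr/d³ = a_tidal  ⇒  d = (2GMr / a_tidal)^(1/3)
d = (2 × 6.674×10⁻¹¹ × (1.99 × 10³⁰) × (50600) / (2.26 × 10⁻⁵))^(1/3)
  = 8.41 × 10⁹ m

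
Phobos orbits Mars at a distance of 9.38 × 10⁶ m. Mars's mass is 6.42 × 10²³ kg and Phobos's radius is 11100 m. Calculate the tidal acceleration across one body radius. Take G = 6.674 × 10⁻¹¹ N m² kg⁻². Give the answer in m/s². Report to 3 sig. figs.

1.15 × 10⁻³ m/s²

Δa = 2GMr/d³
   = 2 × (6.674 × 10⁻¹¹) × (6.42 × 10²³) × (11100) / (9.38 × 10⁶)³
   = 1.15 × 10⁻³ m/s²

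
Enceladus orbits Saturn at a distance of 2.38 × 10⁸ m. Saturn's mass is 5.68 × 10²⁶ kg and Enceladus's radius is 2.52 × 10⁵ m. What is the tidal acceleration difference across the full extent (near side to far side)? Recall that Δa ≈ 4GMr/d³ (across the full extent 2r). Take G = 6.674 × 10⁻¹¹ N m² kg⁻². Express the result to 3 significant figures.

Δa = 4GMr/d³
   = 4 × (6.674 × 10⁻¹¹) × (5.68 × 10²⁶) × (2.52 × 10⁵) / (2.38 × 10⁸)³
   = 2.83 × 10⁻³ m/s²

2.83 × 10⁻³ m/s²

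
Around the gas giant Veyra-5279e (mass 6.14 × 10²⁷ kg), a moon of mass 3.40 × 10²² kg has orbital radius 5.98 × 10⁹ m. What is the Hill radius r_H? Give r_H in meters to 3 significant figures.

7.34 × 10⁷ m

r_H ≈ a (m/3M)^(1/3)
    = (5.98 × 10⁹) × (3.40 × 10²² / (3 × 6.14 × 10²⁷))^(1/3)
    = 7.34 × 10⁷ m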